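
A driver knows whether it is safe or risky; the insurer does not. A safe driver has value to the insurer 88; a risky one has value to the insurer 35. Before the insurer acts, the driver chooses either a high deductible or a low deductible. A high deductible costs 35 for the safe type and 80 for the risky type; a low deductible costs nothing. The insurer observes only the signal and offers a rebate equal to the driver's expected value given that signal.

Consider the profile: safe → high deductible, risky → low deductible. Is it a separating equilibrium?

If types separate, high deductible earns payment 88 and low deductible earns 35.
Safe: high deductible gives 88 − 35 = 53; low deductible gives 35 − 0 = 35. No deviation. ✓
Risky: low deductible gives 35 − 0 = 35; high deductible gives 88 − 80 = 8. No deviation. ✓
Both incentive constraints hold.

Yes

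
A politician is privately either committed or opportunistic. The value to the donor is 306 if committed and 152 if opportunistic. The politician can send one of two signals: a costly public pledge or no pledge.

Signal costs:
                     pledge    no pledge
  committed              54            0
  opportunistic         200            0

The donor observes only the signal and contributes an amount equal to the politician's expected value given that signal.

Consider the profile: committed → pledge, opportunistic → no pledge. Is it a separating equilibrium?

If types separate, pledge earns payment 306 and no pledge earns 152.
Committed: pledge gives 306 − 54 = 252; no pledge gives 152 − 0 = 152. No deviation. ✓
Opportunistic: no pledge gives 152 − 0 = 152; pledge gives 306 − 200 = 106. No deviation. ✓
Neither type gains from mimicking the other.

Yes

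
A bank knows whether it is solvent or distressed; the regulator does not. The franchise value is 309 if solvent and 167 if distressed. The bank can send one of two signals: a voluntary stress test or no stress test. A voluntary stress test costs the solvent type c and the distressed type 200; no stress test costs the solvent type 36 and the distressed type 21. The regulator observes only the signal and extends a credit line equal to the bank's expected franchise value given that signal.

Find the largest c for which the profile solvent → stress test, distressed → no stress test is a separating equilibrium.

178

Under separation: stress test → solvent (pays 309); no stress test → distressed (pays 167).
Distressed: 167 − 21 = 146 ≥ 309 − 200 = 109. Holds regardless of c. ✓
Solvent: 309 − c ≥ 167 − 36, so c ≤ 309 − 131 = 178.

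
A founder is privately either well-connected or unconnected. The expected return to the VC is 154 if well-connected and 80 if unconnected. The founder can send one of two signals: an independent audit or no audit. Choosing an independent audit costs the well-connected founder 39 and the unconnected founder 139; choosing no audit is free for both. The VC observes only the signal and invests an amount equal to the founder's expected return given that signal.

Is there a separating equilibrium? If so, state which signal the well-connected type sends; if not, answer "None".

audit

Try well-connected → audit, unconnected → no audit:
  If types separate, audit earns payment 154 and no audit earns 80.
  Well-connected: audit gives 154 − 39 = 115; no audit gives 80 − 0 = 80. No deviation. ✓
  Unconnected: no audit gives 80 − 0 = 80; audit gives 154 − 139 = 15. No deviation. ✓
Both hold — the well-connected type sends audit.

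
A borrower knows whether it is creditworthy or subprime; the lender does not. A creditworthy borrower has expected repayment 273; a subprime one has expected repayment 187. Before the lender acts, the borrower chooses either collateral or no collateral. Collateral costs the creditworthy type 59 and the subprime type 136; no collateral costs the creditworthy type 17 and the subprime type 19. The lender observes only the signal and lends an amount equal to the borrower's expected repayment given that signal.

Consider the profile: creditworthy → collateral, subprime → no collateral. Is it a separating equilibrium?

Yes

If types separate, collateral earns payment 273 and no collateral earns 187.
Creditworthy: collateral gives 273 − 59 = 214; no collateral gives 187 − 17 = 170. No deviation. ✓
Subprime: no collateral gives 187 − 19 = 168; collateral gives 273 − 136 = 137. No deviation. ✓
Neither type gains from mimicking the other.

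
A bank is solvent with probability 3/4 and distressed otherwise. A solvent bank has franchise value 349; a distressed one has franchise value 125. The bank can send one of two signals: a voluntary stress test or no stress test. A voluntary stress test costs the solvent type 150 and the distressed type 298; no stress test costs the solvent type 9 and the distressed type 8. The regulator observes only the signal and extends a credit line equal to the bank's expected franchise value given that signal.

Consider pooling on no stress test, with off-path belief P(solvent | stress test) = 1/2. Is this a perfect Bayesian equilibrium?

Yes

At the pooled signal (no stress test) the regulator holds the prior 3/4 and pays 3/4·349 + 1/4·125 = 293. Off-path (stress test) belief 1/2 gives 1/2·349 + 1/2·125 = 237.
Solvent: no stress test gives 293 − 9 = 284; stress test gives 237 − 150 = 87. Stays. ✓
Distressed: no stress test gives 293 − 8 = 285; stress test gives 237 − 298 = -61. Stays. ✓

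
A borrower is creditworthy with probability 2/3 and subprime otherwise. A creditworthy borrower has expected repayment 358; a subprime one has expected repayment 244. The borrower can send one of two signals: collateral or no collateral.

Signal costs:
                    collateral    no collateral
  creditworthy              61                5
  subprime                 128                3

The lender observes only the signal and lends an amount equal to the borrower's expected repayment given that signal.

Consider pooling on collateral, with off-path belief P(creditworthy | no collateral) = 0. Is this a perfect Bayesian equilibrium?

On the equilibrium path (collateral) the lender holds the prior 2/3 and pays 2/3·358 + 1/3·244 = 320. Off-path (no collateral) belief 0 gives 0·358 + 1·244 = 244.
Creditworthy: collateral gives 320 − 61 = 259; no collateral gives 244 − 5 = 239. Stays. ✓
Subprime: collateral gives 320 − 128 = 192; no collateral gives 244 − 3 = 241. Deviates. ✗

No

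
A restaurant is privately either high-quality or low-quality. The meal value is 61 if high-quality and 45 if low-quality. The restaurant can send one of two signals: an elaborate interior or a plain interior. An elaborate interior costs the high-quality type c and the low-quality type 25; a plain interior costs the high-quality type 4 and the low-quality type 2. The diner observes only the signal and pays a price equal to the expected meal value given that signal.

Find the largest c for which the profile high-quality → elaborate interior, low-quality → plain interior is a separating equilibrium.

Under separation: elaborate interior → high-quality (pays 61); plain interior → low-quality (pays 45).
Low-quality: 45 − 2 = 43 ≥ 61 − 25 = 36. Holds regardless of c. ✓
High-quality: 61 − c ≥ 45 − 4, so c ≤ 61 − 41 = 20.

20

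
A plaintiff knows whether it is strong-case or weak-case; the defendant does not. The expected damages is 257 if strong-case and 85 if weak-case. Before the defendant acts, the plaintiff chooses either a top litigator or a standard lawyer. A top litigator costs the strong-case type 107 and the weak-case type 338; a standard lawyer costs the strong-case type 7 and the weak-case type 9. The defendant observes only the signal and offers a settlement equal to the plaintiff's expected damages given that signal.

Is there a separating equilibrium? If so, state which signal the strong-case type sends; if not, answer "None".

Try strong-case → top litigator, weak-case → standard lawyer:
  If types separate, top litigator earns payment 257 and standard lawyer earns 85.
  Strong-case: top litigator gives 257 − 107 = 150; standard lawyer gives 85 − 7 = 78. No deviation. ✓
  Weak-case: standard lawyer gives 85 − 9 = 76; top litigator gives 257 − 338 = -81. No deviation. ✓
Both hold — the strong-case type sends top litigator.

top litigator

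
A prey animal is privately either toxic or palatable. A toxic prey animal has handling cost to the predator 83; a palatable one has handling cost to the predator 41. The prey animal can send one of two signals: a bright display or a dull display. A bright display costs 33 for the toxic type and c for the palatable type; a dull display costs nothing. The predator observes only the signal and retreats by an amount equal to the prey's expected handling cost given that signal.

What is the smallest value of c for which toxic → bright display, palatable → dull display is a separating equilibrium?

42

Under separation: bright display → toxic (pays 83); dull display → palatable (pays 41).
Toxic: 83 − 33 = 50 ≥ 41 − 0 = 41. Holds regardless of c. ✓
Palatable: 41 − 0 ≥ 83 − c, so c ≥ 83 − 41 = 42.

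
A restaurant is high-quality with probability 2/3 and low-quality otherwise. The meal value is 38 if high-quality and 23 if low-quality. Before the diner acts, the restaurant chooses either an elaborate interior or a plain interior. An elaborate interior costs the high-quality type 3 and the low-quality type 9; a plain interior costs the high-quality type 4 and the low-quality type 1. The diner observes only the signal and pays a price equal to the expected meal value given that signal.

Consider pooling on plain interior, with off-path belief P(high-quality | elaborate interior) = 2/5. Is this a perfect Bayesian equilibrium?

At the pooled signal (plain interior) the diner holds the prior 2/3 and pays 2/3·38 + 1/3·23 = 33. Off-path (elaborate interior) belief 2/5 gives 2/5·38 + 3/5·23 = 29.
High-quality: plain interior gives 33 − 4 = 29; elaborate interior gives 29 − 3 = 26. Stays. ✓
Low-quality: plain interior gives 33 − 1 = 32; elaborate interior gives 29 − 9 = 20. Stays. ✓

Yes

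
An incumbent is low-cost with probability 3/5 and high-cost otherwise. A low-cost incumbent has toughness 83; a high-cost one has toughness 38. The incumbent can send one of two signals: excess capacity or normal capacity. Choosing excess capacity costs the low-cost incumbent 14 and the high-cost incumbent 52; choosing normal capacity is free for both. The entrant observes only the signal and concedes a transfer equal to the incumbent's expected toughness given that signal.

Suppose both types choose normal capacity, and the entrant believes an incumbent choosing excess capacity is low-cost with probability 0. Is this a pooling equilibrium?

On the equilibrium path (normal capacity) the entrant holds the prior 3/5 and pays 3/5·83 + 2/5·38 = 65. Off-path (excess capacity) belief 0 gives 0·83 + 1·38 = 38.
Low-cost: normal capacity gives 65 − 0 = 65; excess capacity gives 38 − 14 = 24. Stays. ✓
High-cost: normal capacity gives 65 − 0 = 65; excess capacity gives 38 − 52 = -14. Stays. ✓
Beliefs are Bayes-consistent on-path and both types best-respond.

Yes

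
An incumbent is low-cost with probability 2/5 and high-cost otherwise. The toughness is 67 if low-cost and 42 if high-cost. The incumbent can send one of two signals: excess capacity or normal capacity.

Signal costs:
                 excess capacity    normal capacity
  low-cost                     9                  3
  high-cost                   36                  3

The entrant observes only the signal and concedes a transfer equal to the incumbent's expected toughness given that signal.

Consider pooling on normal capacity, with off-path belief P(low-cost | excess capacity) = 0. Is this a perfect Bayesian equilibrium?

On the equilibrium path (normal capacity) the entrant holds the prior 2/5 and pays 2/5·67 + 3/5·42 = 52. Off-path (excess capacity) belief 0 gives 0·67 + 1·42 = 42.
Low-cost: normal capacity gives 52 − 3 = 49; excess capacity gives 42 − 9 = 33. Stays. ✓
High-cost: normal capacity gives 52 − 3 = 49; excess capacity gives 42 − 36 = 6. Stays. ✓
Beliefs are Bayes-consistent on-path and both types best-respond.

Yes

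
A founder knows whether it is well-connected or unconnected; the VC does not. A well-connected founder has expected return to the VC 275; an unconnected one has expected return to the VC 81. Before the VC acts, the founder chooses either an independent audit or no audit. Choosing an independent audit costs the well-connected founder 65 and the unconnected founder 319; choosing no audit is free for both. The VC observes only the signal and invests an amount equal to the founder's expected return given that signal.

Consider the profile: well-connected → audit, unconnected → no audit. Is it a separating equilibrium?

Yes

If types separate, audit earns payment 275 and no audit earns 81.
Well-connected: audit gives 275 − 65 = 210; no audit gives 81 − 0 = 81. No deviation. ✓
Unconnected: no audit gives 81 − 0 = 81; audit gives 275 − 319 = -44. No deviation. ✓
Neither type gains from mimicking the other.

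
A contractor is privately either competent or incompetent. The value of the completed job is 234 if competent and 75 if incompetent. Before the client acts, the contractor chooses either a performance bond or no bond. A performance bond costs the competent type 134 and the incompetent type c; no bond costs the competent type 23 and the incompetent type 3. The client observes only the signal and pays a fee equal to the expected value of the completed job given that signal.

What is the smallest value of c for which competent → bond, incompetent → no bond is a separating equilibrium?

Under separation: bond → competent (pays 234); no bond → incompetent (pays 75).
Competent: 234 − 134 = 100 ≥ 75 − 23 = 52. Holds regardless of c. ✓
Incompetent: 75 − 3 ≥ 234 − c, so c ≥ 234 − 72 = 162.

162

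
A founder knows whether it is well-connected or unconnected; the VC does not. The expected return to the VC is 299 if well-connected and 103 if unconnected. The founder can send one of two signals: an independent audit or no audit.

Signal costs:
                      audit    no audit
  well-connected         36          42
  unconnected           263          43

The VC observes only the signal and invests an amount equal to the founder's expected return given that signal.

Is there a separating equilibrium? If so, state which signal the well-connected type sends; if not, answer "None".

Try well-connected → audit, unconnected → no audit:
  If types separate, audit earns payment 299 and no audit earns 103.
  Well-connected: audit gives 299 − 36 = 263; no audit gives 103 − 42 = 61. No deviation. ✓
  Unconnected: no audit gives 103 − 43 = 60; audit gives 299 − 263 = 36. No deviation. ✓
Both hold — the well-connected type sends audit.

audit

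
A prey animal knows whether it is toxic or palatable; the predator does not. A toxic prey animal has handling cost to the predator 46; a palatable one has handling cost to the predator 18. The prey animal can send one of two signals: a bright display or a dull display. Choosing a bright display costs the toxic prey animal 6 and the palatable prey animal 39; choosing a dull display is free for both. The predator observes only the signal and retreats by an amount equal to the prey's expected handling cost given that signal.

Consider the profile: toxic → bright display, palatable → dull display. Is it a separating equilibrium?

Yes

If types separate, bright display earns payment 46 and dull display earns 18.
Toxic: bright display gives 46 − 6 = 40; dull display gives 18 − 0 = 18. No deviation. ✓
Palatable: dull display gives 18 − 0 = 18; bright display gives 46 − 39 = 7. No deviation. ✓
Neither type gains from mimicking the other.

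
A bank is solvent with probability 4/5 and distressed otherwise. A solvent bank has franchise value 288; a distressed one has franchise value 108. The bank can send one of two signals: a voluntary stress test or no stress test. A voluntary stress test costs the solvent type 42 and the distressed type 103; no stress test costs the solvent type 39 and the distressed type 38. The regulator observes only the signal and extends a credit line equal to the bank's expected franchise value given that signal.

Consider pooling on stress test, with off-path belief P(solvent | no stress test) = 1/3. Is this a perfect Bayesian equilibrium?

Yes

At the pooled signal (stress test) the regulator holds the prior 4/5 and pays 4/5·288 + 1/5·108 = 252. Off-path (no stress test) belief 1/3 gives 1/3·288 + 2/3·108 = 168.
Solvent: stress test gives 252 − 42 = 210; no stress test gives 168 − 39 = 129. Stays. ✓
Distressed: stress test gives 252 − 103 = 149; no stress test gives 168 − 38 = 130. Stays. ✓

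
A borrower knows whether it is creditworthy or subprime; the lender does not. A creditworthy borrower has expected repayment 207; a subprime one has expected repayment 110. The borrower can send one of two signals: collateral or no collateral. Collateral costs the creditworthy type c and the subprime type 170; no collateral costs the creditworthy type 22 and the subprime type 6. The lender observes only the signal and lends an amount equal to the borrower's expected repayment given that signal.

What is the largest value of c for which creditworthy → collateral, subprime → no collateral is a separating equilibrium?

119

Under separation: collateral → creditworthy (pays 207); no collateral → subprime (pays 110).
Subprime: 110 − 6 = 104 ≥ 207 − 170 = 37. Holds regardless of c. ✓
Creditworthy: 207 − c ≥ 110 − 22, so c ≤ 207 − 88 = 119.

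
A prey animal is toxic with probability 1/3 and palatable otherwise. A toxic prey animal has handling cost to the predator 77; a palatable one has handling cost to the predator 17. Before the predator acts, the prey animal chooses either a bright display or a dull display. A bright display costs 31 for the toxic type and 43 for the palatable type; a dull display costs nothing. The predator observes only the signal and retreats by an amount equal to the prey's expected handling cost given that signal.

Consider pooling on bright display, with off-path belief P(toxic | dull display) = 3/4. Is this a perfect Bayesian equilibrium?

On the equilibrium path (bright display) the predator holds the prior 1/3 and pays 1/3·77 + 2/3·17 = 37. Off-path (dull display) belief 3/4 gives 3/4·77 + 1/4·17 = 62.
Toxic: bright display gives 37 − 31 = 6; dull display gives 62 − 0 = 62. Deviates. ✗
Palatable: bright display gives 37 − 43 = -6; dull display gives 62 − 0 = 62. Deviates. ✗

No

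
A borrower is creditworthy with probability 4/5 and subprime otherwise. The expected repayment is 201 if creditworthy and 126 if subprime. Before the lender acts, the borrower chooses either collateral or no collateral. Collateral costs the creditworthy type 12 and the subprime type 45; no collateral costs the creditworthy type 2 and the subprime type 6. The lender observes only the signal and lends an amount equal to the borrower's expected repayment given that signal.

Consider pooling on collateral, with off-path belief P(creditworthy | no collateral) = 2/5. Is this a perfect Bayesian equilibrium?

No

On the equilibrium path (collateral) the lender holds the prior 4/5 and pays 4/5·201 + 1/5·126 = 186. Off-path (no collateral) belief 2/5 gives 2/5·201 + 3/5·126 = 156.
Creditworthy: collateral gives 186 − 12 = 174; no collateral gives 156 − 2 = 154. Stays. ✓
Subprime: collateral gives 186 − 45 = 141; no collateral gives 156 − 6 = 150. Deviates. ✗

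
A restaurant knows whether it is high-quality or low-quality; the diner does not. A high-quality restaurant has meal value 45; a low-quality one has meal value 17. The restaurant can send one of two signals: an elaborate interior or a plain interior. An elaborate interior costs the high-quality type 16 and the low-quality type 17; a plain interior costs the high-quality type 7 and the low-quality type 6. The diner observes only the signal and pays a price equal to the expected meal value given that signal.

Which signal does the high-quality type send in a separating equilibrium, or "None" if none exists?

None

Try high-quality → elaborate interior, low-quality → plain interior:
  If types separate, elaborate interior earns payment 45 and plain interior earns 17.
  High-quality: elaborate interior gives 45 − 16 = 29; plain interior gives 17 − 7 = 10. No deviation. ✓
  Low-quality: plain interior gives 17 − 6 = 11; elaborate interior gives 45 − 17 = 28. Would deviate. ✗
Try high-quality → plain interior, low-quality → elaborate interior:
  If types separate, plain interior earns payment 45 and elaborate interior earns 17.
  High-quality: plain interior gives 45 − 7 = 38; elaborate interior gives 17 − 16 = 1. No deviation. ✓
  Low-quality: elaborate interior gives 17 − 17 = 0; plain interior gives 45 − 6 = 39. Would deviate. ✗
Neither assignment is incentive-compatible.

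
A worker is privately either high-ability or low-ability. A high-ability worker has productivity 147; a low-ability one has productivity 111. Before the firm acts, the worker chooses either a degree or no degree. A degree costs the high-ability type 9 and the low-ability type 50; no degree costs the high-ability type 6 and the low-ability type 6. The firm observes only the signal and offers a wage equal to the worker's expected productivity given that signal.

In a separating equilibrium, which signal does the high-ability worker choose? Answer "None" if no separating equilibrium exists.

Try high-ability → degree, low-ability → no degree:
  Under separation the firm infers type exactly: degree → high-ability (pays 147), no degree → low-ability (pays 111).
  High-ability: degree gives 147 − 9 = 138; no degree gives 111 − 6 = 105. No deviation. ✓
  Low-ability: no degree gives 111 − 6 = 105; degree gives 147 − 50 = 97. No deviation. ✓
Both hold — the high-ability type sends degree.

degree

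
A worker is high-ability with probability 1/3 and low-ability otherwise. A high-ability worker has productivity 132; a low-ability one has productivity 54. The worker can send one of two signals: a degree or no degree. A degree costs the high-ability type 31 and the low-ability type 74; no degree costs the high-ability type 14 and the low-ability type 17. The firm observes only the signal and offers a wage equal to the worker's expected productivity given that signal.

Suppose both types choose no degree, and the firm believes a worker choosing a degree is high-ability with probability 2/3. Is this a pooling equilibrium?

No

On the equilibrium path (no degree) the firm holds the prior 1/3 and pays 1/3·132 + 2/3·54 = 80. Off-path (degree) belief 2/3 gives 2/3·132 + 1/3·54 = 106.
High-ability: no degree gives 80 − 14 = 66; degree gives 106 − 31 = 75. Deviates. ✗
Low-ability: no degree gives 80 − 17 = 63; degree gives 106 − 74 = 32. Stays. ✓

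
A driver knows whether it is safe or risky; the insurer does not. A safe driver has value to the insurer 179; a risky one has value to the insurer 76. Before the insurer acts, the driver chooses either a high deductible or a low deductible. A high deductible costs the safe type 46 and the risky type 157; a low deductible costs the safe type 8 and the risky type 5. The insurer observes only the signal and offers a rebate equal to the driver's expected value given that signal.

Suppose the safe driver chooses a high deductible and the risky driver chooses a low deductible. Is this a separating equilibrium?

If types separate, high deductible earns payment 179 and low deductible earns 76.
Safe: high deductible gives 179 − 46 = 133; low deductible gives 76 − 8 = 68. No deviation. ✓
Risky: low deductible gives 76 − 5 = 71; high deductible gives 179 − 157 = 22. No deviation. ✓
Both incentive constraints hold.

Yes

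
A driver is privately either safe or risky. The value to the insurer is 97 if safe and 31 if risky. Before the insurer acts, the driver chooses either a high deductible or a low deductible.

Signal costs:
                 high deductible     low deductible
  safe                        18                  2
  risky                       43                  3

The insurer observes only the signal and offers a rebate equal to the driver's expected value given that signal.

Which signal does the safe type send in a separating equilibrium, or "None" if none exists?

None

Try safe → high deductible, risky → low deductible:
  If types separate, high deductible earns payment 97 and low deductible earns 31.
  Safe: high deductible gives 97 − 18 = 79; low deductible gives 31 − 2 = 29. No deviation. ✓
  Risky: low deductible gives 31 − 3 = 28; high deductible gives 97 − 43 = 54. Would deviate. ✗
Try safe → low deductible, risky → high deductible:
  If types separate, low deductible earns payment 97 and high deductible earns 31.
  Safe: low deductible gives 97 − 2 = 95; high deductible gives 31 − 18 = 13. No deviation. ✓
  Risky: high deductible gives 31 − 43 = -12; low deductible gives 97 − 3 = 94. Would deviate. ✗
Neither assignment is incentive-compatible.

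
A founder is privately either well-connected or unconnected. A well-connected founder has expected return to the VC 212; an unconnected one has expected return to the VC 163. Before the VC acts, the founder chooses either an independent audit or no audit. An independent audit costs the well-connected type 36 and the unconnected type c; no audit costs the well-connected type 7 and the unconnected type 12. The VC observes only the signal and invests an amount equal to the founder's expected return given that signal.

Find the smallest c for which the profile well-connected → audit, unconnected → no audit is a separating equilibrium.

61

Under separation: audit → well-connected (pays 212); no audit → unconnected (pays 163).
Well-connected: 212 − 36 = 176 ≥ 163 − 7 = 156. Holds regardless of c. ✓
Unconnected: 163 − 12 ≥ 212 − c, so c ≥ 212 − 151 = 61.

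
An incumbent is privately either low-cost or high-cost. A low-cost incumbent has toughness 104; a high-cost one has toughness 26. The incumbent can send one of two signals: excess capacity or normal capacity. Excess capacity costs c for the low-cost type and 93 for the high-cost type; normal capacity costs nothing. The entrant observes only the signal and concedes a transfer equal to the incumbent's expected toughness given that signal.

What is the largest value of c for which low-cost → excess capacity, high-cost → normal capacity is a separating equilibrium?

Under separation: excess capacity → low-cost (pays 104); normal capacity → high-cost (pays 26).
High-cost: 26 − 0 = 26 ≥ 104 − 93 = 11. Holds regardless of c. ✓
Low-cost: 104 − c ≥ 26 − 0, so c ≤ 104 − 26 = 78.

78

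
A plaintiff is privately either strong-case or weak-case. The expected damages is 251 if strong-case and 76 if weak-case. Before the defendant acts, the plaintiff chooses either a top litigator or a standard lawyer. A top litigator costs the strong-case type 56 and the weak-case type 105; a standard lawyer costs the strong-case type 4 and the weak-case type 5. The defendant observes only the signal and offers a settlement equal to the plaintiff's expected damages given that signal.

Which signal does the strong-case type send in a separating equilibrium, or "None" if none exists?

None

Try strong-case → top litigator, weak-case → standard lawyer:
  If types separate, top litigator earns payment 251 and standard lawyer earns 76.
  Strong-case: top litigator gives 251 − 56 = 195; standard lawyer gives 76 − 4 = 72. No deviation. ✓
  Weak-case: standard lawyer gives 76 − 5 = 71; top litigator gives 251 − 105 = 146. Would deviate. ✗
Try strong-case → standard lawyer, weak-case → top litigator:
  If types separate, standard lawyer earns payment 251 and top litigator earns 76.
  Strong-case: standard lawyer gives 251 − 4 = 247; top litigator gives 76 − 56 = 20. No deviation. ✓
  Weak-case: top litigator gives 76 − 105 = -29; standard lawyer gives 251 − 5 = 246. Would deviate. ✗
Neither assignment is incentive-compatible.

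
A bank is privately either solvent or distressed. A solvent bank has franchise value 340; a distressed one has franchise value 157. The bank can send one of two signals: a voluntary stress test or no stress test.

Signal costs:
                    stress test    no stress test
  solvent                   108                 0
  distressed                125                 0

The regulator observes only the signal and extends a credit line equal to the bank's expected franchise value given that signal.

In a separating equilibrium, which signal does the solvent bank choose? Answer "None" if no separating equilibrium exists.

None

Try solvent → stress test, distressed → no stress test:
  If types separate, stress test earns payment 340 and no stress test earns 157.
  Solvent: stress test gives 340 − 108 = 232; no stress test gives 157 − 0 = 157. No deviation. ✓
  Distressed: no stress test gives 157 − 0 = 157; stress test gives 340 − 125 = 215. Would deviate. ✗
Try solvent → no stress test, distressed → stress test:
  If types separate, no stress test earns payment 340 and stress test earns 157.
  Solvent: no stress test gives 340 − 0 = 340; stress test gives 157 − 108 = 49. No deviation. ✓
  Distressed: stress test gives 157 − 125 = 32; no stress test gives 340 − 0 = 340. Would deviate. ✗
Neither assignment is incentive-compatible.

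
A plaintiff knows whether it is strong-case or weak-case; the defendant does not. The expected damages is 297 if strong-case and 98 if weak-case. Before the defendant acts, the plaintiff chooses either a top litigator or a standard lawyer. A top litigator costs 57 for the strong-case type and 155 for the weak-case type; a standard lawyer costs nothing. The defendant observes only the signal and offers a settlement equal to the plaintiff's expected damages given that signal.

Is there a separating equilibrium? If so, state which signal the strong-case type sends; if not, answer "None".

None

Try strong-case → top litigator, weak-case → standard lawyer:
  Under separation the defendant infers type exactly: top litigator → strong-case (pays 297), standard lawyer → weak-case (pays 98).
  Strong-case: top litigator gives 297 − 57 = 240; standard lawyer gives 98 − 0 = 98. No deviation. ✓
  Weak-case: standard lawyer gives 98 − 0 = 98; top litigator gives 297 − 155 = 142. Would deviate. ✗
Try strong-case → standard lawyer, weak-case → top litigator:
  Under separation the defendant infers type exactly: standard lawyer → strong-case (pays 297), top litigator → weak-case (pays 98).
  Strong-case: standard lawyer gives 297 − 0 = 297; top litigator gives 98 − 57 = 41. No deviation. ✓
  Weak-case: top litigator gives 98 − 155 = -57; standard lawyer gives 297 − 0 = 297. Would deviate. ✗
Neither assignment is incentive-compatible.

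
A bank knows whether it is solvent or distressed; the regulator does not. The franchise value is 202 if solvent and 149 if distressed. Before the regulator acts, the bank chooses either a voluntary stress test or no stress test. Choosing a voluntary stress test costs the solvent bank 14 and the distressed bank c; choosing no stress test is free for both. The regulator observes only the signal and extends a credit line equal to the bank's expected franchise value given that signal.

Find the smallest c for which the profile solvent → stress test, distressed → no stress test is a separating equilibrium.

Under separation: stress test → solvent (pays 202); no stress test → distressed (pays 149).
Solvent: 202 − 14 = 188 ≥ 149 − 0 = 149. Holds regardless of c. ✓
Distressed: 149 − 0 ≥ 202 − c, so c ≥ 202 − 149 = 53.

53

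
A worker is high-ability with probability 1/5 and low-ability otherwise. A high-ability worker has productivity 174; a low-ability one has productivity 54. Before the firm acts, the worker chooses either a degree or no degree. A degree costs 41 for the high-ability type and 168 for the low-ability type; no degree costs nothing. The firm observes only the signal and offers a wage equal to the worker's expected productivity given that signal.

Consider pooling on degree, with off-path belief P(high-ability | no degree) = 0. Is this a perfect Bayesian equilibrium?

On the equilibrium path (degree) the firm holds the prior 1/5 and pays 1/5·174 + 4/5·54 = 78. Off-path (no degree) belief 0 gives 0·174 + 1·54 = 54.
High-ability: degree gives 78 − 41 = 37; no degree gives 54 − 0 = 54. Deviates. ✗
Low-ability: degree gives 78 − 168 = -90; no degree gives 54 − 0 = 54. Deviates. ✗

No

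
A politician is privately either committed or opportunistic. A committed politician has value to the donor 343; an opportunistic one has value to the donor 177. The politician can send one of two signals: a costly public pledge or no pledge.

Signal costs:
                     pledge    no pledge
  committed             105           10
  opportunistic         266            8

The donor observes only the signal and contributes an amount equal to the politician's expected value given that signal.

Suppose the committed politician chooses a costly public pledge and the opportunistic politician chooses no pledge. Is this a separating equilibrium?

If types separate, pledge earns payment 343 and no pledge earns 177.
Committed: pledge gives 343 − 105 = 238; no pledge gives 177 − 10 = 167. No deviation. ✓
Opportunistic: no pledge gives 177 − 8 = 169; pledge gives 343 − 266 = 77. No deviation. ✓
Both incentive constraints hold.

Yes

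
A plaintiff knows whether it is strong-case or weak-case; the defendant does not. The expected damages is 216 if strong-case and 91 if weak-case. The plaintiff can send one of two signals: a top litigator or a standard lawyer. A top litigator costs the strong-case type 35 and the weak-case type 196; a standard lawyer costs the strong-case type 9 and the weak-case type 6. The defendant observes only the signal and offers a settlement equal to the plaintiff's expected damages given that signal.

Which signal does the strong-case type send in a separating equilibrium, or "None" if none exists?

top litigator

Try strong-case → top litigator, weak-case → standard lawyer:
  Under separation the defendant infers type exactly: top litigator → strong-case (pays 216), standard lawyer → weak-case (pays 91).
  Strong-case: top litigator gives 216 − 35 = 181; standard lawyer gives 91 − 9 = 82. No deviation. ✓
  Weak-case: standard lawyer gives 91 − 6 = 85; top litigator gives 216 − 196 = 20. No deviation. ✓
Both hold — the strong-case type sends top litigator.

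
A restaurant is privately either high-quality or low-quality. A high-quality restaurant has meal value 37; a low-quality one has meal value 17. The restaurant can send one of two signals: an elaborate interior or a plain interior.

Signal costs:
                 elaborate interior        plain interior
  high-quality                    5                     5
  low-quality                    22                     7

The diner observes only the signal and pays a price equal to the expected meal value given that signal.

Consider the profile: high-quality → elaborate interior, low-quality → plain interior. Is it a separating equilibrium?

If types separate, elaborate interior earns payment 37 and plain interior earns 17.
High-quality: elaborate interior gives 37 − 5 = 32; plain interior gives 17 − 5 = 12. No deviation. ✓
Low-quality: plain interior gives 17 − 7 = 10; elaborate interior gives 37 − 22 = 15. Would deviate. ✗

No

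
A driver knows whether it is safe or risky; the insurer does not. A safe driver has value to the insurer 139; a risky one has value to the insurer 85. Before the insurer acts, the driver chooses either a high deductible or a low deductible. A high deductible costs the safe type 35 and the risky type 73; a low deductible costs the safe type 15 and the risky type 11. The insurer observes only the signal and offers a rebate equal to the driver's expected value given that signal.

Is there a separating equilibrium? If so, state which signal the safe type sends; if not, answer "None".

Try safe → high deductible, risky → low deductible:
  If types separate, high deductible earns payment 139 and low deductible earns 85.
  Safe: high deductible gives 139 − 35 = 104; low deductible gives 85 − 15 = 70. No deviation. ✓
  Risky: low deductible gives 85 − 11 = 74; high deductible gives 139 − 73 = 66. No deviation. ✓
Both hold — the safe type sends high deductible.

high deductible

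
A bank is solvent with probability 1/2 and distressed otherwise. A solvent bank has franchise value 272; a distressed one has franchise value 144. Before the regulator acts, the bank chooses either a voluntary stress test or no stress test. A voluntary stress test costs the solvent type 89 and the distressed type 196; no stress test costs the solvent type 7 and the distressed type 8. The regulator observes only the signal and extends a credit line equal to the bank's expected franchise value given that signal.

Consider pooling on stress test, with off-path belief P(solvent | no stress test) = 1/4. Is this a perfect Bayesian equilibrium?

On the equilibrium path (stress test) the regulator holds the prior 1/2 and pays 1/2·272 + 1/2·144 = 208. Off-path (no stress test) belief 1/4 gives 1/4·272 + 3/4·144 = 176.
Solvent: stress test gives 208 − 89 = 119; no stress test gives 176 − 7 = 169. Deviates. ✗
Distressed: stress test gives 208 − 196 = 12; no stress test gives 176 − 8 = 168. Deviates. ✗

No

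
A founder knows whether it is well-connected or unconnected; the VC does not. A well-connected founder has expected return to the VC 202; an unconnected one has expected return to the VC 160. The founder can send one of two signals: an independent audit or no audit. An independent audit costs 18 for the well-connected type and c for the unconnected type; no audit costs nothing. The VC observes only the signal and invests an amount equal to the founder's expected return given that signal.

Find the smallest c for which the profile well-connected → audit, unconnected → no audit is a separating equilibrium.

Under separation: audit → well-connected (pays 202); no audit → unconnected (pays 160).
Well-connected: 202 − 18 = 184 ≥ 160 − 0 = 160. Holds regardless of c. ✓
Unconnected: 160 − 0 ≥ 202 − c, so c ≥ 202 − 160 = 42.

42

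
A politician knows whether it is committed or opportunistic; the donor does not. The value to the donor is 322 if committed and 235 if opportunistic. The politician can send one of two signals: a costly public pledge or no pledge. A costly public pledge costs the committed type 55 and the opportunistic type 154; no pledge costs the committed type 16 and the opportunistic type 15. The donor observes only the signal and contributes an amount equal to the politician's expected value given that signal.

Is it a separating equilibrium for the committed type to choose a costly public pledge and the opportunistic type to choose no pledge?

Yes

If types separate, pledge earns payment 322 and no pledge earns 235.
Committed: pledge gives 322 − 55 = 267; no pledge gives 235 − 16 = 219. No deviation. ✓
Opportunistic: no pledge gives 235 − 15 = 220; pledge gives 322 − 154 = 168. No deviation. ✓
Neither type gains from mimicking the other.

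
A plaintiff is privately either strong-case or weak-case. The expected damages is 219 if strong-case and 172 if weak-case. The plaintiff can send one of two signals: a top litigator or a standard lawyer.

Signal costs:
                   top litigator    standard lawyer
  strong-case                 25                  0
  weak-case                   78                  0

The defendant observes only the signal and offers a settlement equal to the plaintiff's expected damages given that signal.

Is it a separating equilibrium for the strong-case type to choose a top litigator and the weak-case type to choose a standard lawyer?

Yes

If types separate, top litigator earns payment 219 and standard lawyer earns 172.
Strong-case: top litigator gives 219 − 25 = 194; standard lawyer gives 172 − 0 = 172. No deviation. ✓
Weak-case: standard lawyer gives 172 − 0 = 172; top litigator gives 219 − 78 = 141. No deviation. ✓
Neither type gains from mimicking the other.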